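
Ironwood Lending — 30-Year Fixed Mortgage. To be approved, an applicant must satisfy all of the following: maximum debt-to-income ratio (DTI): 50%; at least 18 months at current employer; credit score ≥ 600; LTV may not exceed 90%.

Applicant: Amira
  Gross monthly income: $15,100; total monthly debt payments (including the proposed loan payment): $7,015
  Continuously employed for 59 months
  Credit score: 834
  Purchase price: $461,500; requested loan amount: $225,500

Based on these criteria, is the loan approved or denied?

DTI = 7,015/15,100 = 46.5% ≤ 50%
Employment 59 ≥ 18 months
Credit score 834 ≥ 600 (meets)
LTV = 225,500/461,500 = 48.9% ≤ 90%
All criteria satisfied.

Approved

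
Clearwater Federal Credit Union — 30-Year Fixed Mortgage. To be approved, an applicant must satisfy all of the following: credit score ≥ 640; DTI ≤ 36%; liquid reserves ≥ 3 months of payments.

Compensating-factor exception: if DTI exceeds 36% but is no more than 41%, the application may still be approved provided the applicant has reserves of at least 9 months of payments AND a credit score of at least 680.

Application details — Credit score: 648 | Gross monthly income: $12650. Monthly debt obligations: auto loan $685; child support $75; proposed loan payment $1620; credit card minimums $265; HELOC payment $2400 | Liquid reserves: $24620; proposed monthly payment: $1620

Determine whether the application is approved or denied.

Denied

Credit score 648 ≥ 640 (meets base)
Total debts = (685 + 75 + 1,620 + 265 + 2,400) = 5,045. DTI: 5,045 ÷ 12,650 = 39.9%, over the 36% base limit.
Liquid reserves cover 24,620/1,620 = 15.2 months — ≥ 3 required
DTI 39.9% is within the 36%–41% exception band; checking compensating factors.
Reserves 15.2 ≥ 9 months; credit score 648 < 680.
Compensating-factor requirement not fully met.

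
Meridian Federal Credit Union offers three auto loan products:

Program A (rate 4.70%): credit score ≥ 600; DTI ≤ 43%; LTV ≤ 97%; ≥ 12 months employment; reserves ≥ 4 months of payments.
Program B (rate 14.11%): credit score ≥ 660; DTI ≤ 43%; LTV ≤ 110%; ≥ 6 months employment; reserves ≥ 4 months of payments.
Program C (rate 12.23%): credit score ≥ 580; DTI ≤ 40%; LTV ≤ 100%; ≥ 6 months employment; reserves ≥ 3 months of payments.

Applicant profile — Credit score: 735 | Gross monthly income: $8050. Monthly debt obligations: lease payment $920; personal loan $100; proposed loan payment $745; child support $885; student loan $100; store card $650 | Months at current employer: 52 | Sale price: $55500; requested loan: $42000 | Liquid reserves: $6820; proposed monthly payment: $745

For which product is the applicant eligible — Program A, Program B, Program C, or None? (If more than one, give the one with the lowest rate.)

Program A

Total debts = (920 + 100 + 745 + 885 + 100 + 650) = 3,400; DTI = 3,400/8,050 = 42.2%.
LTV = 42,000/55,500 = 75.7%.
Reserves = 6,820/745 = 9.2 months.
Program A: score 735 ≥ 600; DTI 42.2% ≤ 43%; LTV 75.7% ≤ 97%; employment 52 ≥ 12 mo; reserves 9.2 ≥ 4 mo → qualifies.
Program B: score 735 ≥ 660; DTI 42.2% ≤ 43%; LTV 75.7% ≤ 110%; employment 52 ≥ 6 mo; reserves 9.2 ≥ 4 mo → qualifies.
Program C: score 735 ≥ 580; DTI 42.2% > 40%; LTV 75.7% ≤ 100%; employment 52 ≥ 6 mo; reserves 9.2 ≥ 3 mo → does not qualify.
Qualifying: Program A, Program B. Lowest rate is 4.70% → Program A.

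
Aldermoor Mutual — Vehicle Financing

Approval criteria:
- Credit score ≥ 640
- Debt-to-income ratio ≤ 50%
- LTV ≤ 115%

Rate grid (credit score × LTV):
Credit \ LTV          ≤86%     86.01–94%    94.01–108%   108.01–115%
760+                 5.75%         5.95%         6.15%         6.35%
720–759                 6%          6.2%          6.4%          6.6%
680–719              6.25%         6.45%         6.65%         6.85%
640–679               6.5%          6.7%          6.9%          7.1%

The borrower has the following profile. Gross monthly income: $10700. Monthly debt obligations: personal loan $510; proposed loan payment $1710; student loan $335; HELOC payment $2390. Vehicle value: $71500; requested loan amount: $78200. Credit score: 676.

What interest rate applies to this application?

Credit score 676 ≥ 640; Total monthly debts = (510 + 1,710 + 335 + 2,390) = 4,945. Debt-to-income = 4,945/10,700 = 46.2% — meets 50% limit
LTV: 78,200 ÷ 71,500 = 109.4%, within 115% cap
Row: 676 falls in 640–679. Column: 109.4% falls in 108.01–115%. Rate = 7.1%.

7.1%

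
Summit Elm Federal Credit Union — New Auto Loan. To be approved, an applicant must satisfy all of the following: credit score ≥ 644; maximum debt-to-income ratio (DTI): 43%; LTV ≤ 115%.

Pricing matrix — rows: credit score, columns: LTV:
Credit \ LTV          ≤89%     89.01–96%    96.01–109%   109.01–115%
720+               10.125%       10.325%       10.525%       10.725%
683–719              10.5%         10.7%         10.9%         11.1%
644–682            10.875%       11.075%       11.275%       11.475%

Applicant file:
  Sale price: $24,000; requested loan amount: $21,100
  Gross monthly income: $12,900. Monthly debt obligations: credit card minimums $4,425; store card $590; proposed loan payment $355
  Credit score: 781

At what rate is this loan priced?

Credit score 781 ≥ 644; Total monthly debts = (4,425 + 590 + 355) = 5,370. Debt-to-income = 5,370/12,900 = 41.6% — meets 43% limit
LTV = 21,100/24,000 = 87.9% ≤ 115%
Row: 781 falls in 720+. Column: 87.9% falls in ≤89%. Rate = 10.125%.

10.125%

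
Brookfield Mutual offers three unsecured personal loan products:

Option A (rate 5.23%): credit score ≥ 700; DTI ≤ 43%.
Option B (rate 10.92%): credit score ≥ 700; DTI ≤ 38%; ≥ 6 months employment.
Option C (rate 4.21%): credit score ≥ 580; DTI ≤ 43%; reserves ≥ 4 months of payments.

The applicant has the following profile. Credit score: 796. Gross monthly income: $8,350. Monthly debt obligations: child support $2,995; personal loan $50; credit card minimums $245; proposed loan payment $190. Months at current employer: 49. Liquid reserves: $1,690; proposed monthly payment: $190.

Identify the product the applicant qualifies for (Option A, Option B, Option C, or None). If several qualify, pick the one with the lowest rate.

Total debts = (2,995 + 50 + 245 + 190) = 3,480; DTI = 3,480/8,350 = 41.7%.
Reserves = 1,690/190 = 8.9 months.
Option A: score 796 ≥ 700; DTI 41.7% ≤ 43% → qualifies.
Option B: score 796 ≥ 700; DTI 41.7% > 38%; employment 49 ≥ 6 mo → does not qualify.
Option C: score 796 ≥ 580; DTI 41.7% ≤ 43%; reserves 8.9 ≥ 4 mo → qualifies.
Qualifying: Option A, Option C. Lowest rate is 4.21% → Option C.

Option C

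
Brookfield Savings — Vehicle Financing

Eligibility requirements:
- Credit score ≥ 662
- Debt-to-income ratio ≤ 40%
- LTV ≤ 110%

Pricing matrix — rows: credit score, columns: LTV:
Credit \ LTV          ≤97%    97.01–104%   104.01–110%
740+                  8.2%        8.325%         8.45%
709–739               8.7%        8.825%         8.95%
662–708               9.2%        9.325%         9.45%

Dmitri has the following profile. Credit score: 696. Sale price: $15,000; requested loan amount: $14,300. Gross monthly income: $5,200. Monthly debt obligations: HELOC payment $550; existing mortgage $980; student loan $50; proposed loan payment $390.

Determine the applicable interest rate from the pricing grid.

Credit score 696 ≥ 662; Total monthly debts = (550 + 980 + 50 + 390) = 1,970. DTI: 1,970 ÷ 5,200 = 37.9%, within the 40% cap
LTV = 14,300/15,000 = 95.3% ≤ 110%
Score 696 is in the 662–708 band; LTV 95.3% is in the ≤97% band → 9.2%.

9.2%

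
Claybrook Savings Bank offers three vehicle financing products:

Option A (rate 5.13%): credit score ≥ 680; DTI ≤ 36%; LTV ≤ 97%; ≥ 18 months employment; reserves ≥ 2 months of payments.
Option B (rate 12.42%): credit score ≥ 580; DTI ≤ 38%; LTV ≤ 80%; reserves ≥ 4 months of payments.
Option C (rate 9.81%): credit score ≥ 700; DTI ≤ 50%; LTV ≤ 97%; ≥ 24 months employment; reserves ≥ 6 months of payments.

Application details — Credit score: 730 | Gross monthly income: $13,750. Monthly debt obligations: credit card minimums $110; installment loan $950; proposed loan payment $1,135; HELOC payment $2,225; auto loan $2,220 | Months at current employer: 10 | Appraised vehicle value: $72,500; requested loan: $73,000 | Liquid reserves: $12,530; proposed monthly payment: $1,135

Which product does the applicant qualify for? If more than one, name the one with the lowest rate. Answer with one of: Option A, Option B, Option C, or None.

None

Total debts = (110 + 950 + 1,135 + 2,225 + 2,220) = 6,640; DTI = 6,640/13,750 = 48.3%.
LTV = 73,000/72,500 = 100.7%.
Reserves = 12,530/1,135 = 11.0 months.
Option A: score 730 ≥ 680; DTI 48.3% > 36%; LTV 100.7% > 97%; employment 10 < 18 mo; reserves 11.0 ≥ 2 mo → does not qualify.
Option B: score 730 ≥ 580; DTI 48.3% > 38%; LTV 100.7% > 80%; reserves 11.0 ≥ 4 mo → does not qualify.
Option C: score 730 ≥ 700; DTI 48.3% ≤ 50%; LTV 100.7% > 97%; employment 10 < 24 mo; reserves 11.0 ≥ 6 mo → does not qualify.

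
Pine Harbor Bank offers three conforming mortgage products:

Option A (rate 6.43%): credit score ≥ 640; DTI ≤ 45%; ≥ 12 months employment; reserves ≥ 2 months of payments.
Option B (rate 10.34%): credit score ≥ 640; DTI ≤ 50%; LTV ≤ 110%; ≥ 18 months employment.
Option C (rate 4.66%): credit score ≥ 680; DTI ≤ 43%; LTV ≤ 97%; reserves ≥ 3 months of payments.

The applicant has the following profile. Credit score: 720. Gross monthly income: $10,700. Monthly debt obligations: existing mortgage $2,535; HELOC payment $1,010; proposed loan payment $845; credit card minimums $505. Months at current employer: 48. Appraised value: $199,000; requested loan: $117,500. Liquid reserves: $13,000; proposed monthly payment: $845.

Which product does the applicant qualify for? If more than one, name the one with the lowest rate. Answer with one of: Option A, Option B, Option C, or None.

Total debts = (2,535 + 1,010 + 845 + 505) = 4,895; DTI = 4,895/10,700 = 45.7%.
LTV = 117,500/199,000 = 59%.
Reserves = 13,000/845 = 15.4 months.
Option A: score 720 ≥ 640; DTI 45.7% > 45%; employment 48 ≥ 12 mo; reserves 15.4 ≥ 2 mo → does not qualify.
Option B: score 720 ≥ 640; DTI 45.7% ≤ 50%; LTV 59% ≤ 110%; employment 48 ≥ 18 mo → qualifies.
Option C: score 720 ≥ 680; DTI 45.7% > 43%; LTV 59% ≤ 97%; reserves 15.4 ≥ 3 mo → does not qualify.

Option B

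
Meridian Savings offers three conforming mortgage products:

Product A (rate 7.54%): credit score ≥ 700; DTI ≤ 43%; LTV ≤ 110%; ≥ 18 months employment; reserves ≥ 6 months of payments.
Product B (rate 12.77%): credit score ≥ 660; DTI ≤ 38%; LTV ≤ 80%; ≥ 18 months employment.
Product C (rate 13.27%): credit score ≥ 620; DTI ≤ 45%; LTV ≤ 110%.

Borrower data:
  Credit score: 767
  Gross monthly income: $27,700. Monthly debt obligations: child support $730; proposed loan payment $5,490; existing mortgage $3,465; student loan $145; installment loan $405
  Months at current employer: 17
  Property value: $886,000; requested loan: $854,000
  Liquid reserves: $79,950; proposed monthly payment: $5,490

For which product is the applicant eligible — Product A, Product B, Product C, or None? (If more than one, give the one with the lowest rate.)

Total debts = (730 + 5,490 + 3,465 + 145 + 405) = 10,235; DTI = 10,235/27,700 = 36.9%.
LTV = 854,000/886,000 = 96.4%.
Reserves = 79,950/5,490 = 14.6 months.
Product A: score 767 ≥ 700; DTI 36.9% ≤ 43%; LTV 96.4% ≤ 110%; employment 17 < 18 mo; reserves 14.6 ≥ 6 mo → does not qualify.
Product B: score 767 ≥ 660; DTI 36.9% ≤ 38%; LTV 96.4% > 80%; employment 17 < 18 mo → does not qualify.
Product C: score 767 ≥ 620; DTI 36.9% ≤ 45%; LTV 96.4% ≤ 110% → qualifies.

Product C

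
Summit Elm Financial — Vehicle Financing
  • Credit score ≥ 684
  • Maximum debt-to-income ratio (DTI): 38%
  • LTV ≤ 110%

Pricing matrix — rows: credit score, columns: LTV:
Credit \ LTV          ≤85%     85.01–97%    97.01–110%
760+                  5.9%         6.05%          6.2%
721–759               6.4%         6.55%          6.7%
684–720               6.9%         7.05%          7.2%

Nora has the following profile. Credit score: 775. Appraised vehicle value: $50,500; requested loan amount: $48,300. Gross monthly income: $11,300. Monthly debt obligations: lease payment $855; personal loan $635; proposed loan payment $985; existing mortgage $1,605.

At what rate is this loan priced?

Credit score 775 ≥ 684; Total monthly debts = (855 + 635 + 985 + 1,605) = 4,080. DTI: 4,080 ÷ 11,300 = 36.1%, within the 38% cap
LTV = 48,300/50,500 = 95.6% ≤ 110%
Credit 775 → row 760+; LTV 95.6% → column 85.01–97%. Grid cell → 6.05%.

6.05%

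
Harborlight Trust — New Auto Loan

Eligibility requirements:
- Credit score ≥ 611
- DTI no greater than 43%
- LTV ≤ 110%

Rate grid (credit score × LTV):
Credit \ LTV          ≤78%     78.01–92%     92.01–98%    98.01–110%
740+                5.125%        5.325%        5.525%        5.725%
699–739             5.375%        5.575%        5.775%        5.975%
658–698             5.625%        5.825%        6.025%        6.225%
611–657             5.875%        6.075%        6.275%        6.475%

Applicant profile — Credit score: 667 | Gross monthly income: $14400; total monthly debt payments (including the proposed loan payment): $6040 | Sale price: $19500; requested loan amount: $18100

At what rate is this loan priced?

Credit score 667 ≥ 611; DTI: 6,040 ÷ 14,400 = 41.9%, within the 43% cap
LTV: 18,100 ÷ 19,500 = 92.8%, within 110% cap
Credit 667 → row 658–698; LTV 92.8% → column 92.01–98%. Grid cell → 6.025%.

6.025%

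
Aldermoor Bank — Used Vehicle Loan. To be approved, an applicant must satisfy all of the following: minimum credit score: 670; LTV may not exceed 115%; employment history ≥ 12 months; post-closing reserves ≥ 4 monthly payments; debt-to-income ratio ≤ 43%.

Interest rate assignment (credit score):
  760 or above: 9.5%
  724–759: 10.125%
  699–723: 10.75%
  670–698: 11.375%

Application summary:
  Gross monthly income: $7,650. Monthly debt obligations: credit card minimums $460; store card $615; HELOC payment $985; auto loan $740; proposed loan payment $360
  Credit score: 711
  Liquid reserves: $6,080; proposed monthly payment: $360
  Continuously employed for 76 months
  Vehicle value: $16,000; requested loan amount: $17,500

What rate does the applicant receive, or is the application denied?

Credit score 711 ≥ 670 (meets minimum)
Employment 76 ≥ 12 months
LTV: 17,500 ÷ 16,000 = 109.4%, within 115% cap
Reserves: 6,080 ÷ 360 = 16.9 months (meets 4-month minimum)
Total monthly debts = (460 + 615 + 985 + 740 + 360) = 3,160. DTI = 3,160/7,650 = 41.3% ≤ 43%
All requirements met. Score 711 falls in the 699–723 tier → 10.75%.

Approved at 10.75%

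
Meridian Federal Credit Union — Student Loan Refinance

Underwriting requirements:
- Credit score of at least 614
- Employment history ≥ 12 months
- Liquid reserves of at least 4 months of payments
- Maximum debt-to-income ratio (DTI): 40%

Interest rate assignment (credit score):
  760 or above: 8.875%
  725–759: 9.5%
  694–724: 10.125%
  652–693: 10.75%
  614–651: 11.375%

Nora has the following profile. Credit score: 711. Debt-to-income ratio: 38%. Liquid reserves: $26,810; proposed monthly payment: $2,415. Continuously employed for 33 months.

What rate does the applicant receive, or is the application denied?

Credit score 711 ≥ 614 (meets minimum)
Reserves: 26,810 ÷ 2,415 = 11.1 months (meets 4-month minimum)
Employment 33 ≥ 12 months
Debt-to-income 38% vs 40% cap — pass
All requirements met. Score 711 falls in the 694–724 tier → 10.125%.

Approved at 10.125%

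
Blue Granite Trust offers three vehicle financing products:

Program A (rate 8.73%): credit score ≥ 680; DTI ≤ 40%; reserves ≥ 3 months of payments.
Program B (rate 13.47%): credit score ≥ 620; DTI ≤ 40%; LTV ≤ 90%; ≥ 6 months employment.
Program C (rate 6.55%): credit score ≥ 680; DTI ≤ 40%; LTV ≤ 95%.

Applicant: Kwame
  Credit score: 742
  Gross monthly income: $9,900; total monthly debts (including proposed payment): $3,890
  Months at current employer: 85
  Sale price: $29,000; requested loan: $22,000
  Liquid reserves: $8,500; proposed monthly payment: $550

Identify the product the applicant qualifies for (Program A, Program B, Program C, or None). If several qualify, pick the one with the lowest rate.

Program C

DTI = 3,890/9,900 = 39.3%.
LTV = 22,000/29,000 = 75.9%.
Reserves = 8,500/550 = 15.5 months.
Program A: score 742 ≥ 680; DTI 39.3% ≤ 40%; reserves 15.5 ≥ 3 mo → qualifies.
Program B: score 742 ≥ 620; DTI 39.3% ≤ 40%; LTV 75.9% ≤ 90%; employment 85 ≥ 6 mo → qualifies.
Program C: score 742 ≥ 680; DTI 39.3% ≤ 40%; LTV 75.9% ≤ 95% → qualifies.
Qualifying: Program A, Program B, Program C. Lowest rate is 6.55% → Program C.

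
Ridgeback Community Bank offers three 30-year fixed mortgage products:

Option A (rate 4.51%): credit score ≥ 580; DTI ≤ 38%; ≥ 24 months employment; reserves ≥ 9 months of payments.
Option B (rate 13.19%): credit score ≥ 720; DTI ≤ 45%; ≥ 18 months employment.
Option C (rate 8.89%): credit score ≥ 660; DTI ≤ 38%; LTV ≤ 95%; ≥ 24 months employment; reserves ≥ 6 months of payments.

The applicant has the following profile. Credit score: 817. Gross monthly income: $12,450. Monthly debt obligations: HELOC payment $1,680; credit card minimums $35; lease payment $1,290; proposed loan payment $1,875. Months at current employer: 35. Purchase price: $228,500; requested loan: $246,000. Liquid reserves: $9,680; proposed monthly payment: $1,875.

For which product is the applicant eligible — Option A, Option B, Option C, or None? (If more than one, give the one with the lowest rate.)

Option B

Total debts = (1,680 + 35 + 1,290 + 1,875) = 4,880; DTI = 4,880/12,450 = 39.2%.
LTV = 246,000/228,500 = 107.7%.
Reserves = 9,680/1,875 = 5.2 months.
Option A: score 817 ≥ 580; DTI 39.2% > 38%; employment 35 ≥ 24 mo; reserves 5.2 < 9 mo → does not qualify.
Option B: score 817 ≥ 720; DTI 39.2% ≤ 45%; employment 35 ≥ 18 mo → qualifies.
Option C: score 817 ≥ 660; DTI 39.2% > 38%; LTV 107.7% > 95%; employment 35 ≥ 24 mo; reserves 5.2 < 6 mo → does not qualify.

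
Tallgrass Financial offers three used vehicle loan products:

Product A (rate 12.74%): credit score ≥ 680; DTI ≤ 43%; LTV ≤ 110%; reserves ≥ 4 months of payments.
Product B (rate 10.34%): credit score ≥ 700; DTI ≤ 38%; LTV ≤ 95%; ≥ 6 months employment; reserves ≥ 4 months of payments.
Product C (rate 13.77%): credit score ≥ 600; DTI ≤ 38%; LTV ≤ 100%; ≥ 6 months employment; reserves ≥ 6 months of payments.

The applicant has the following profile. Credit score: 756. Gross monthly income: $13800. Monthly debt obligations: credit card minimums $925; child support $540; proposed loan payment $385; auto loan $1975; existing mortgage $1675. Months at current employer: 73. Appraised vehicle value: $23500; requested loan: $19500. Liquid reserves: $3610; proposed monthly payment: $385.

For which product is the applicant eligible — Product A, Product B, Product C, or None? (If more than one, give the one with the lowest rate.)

Product A

Total debts = (925 + 540 + 385 + 1,975 + 1,675) = 5,500; DTI = 5,500/13,800 = 39.9%.
LTV = 19,500/23,500 = 83%.
Reserves = 3,610/385 = 9.4 months.
Product A: score 756 ≥ 680; DTI 39.9% ≤ 43%; LTV 83% ≤ 110%; reserves 9.4 ≥ 4 mo → qualifies.
Product B: score 756 ≥ 700; DTI 39.9% > 38%; LTV 83% ≤ 95%; employment 73 ≥ 6 mo; reserves 9.4 ≥ 4 mo → does not qualify.
Product C: score 756 ≥ 600; DTI 39.9% > 38%; LTV 83% ≤ 100%; employment 73 ≥ 6 mo; reserves 9.4 ≥ 6 mo → does not qualify.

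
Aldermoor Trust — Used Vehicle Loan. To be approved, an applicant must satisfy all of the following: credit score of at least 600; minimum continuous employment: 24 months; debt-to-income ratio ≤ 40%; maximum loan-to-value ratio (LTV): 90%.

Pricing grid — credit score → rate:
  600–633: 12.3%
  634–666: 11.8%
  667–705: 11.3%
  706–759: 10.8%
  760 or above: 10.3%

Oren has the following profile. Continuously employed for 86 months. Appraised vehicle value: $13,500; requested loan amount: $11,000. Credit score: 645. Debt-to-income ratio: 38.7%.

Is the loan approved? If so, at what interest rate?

Approved at 11.8%

Credit score 645 ≥ 600 (meets minimum)
DTI 38.7% ≤ 40%
LTV = 11,000/13,500 = 81.5% ≤ 90%
Employment 86 ≥ 24 months
All requirements met. Score 645 falls in the 634–666 tier → 11.8%.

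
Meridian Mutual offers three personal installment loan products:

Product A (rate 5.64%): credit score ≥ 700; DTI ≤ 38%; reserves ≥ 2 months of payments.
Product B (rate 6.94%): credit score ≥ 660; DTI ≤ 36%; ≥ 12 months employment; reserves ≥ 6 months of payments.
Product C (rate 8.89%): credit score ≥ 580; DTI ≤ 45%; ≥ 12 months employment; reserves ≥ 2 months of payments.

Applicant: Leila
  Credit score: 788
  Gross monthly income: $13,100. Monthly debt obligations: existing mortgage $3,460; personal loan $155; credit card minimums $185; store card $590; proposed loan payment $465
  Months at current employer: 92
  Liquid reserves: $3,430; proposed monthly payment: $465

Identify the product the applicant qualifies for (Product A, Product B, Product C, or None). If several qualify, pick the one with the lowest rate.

Total debts = (3,460 + 155 + 185 + 590 + 465) = 4,855; DTI = 4,855/13,100 = 37.1%.
Reserves = 3,430/465 = 7.4 months.
Product A: score 788 ≥ 700; DTI 37.1% ≤ 38%; reserves 7.4 ≥ 2 mo → qualifies.
Product B: score 788 ≥ 660; DTI 37.1% > 36%; employment 92 ≥ 12 mo; reserves 7.4 ≥ 6 mo → does not qualify.
Product C: score 788 ≥ 580; DTI 37.1% ≤ 45%; employment 92 ≥ 12 mo; reserves 7.4 ≥ 2 mo → qualifies.
Qualifying: Product A, Product C. Lowest rate is 5.64% → Product A.

Product A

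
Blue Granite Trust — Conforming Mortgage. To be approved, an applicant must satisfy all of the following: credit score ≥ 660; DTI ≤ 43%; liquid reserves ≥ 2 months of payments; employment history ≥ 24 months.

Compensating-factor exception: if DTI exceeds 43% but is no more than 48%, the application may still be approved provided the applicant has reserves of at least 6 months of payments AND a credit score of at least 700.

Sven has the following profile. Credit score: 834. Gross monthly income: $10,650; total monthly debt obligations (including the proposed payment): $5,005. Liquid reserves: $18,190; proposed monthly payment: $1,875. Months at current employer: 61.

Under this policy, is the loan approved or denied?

Credit score 834 ≥ 660 (meets base)
DTI: 5,005 ÷ 10,650 = 47%, over the 43% base limit.
Reserves: 18,190 ÷ 1,875 = 9.7 months (meets 2-month minimum)
Employment 61 ≥ 24 months
47% falls in the override range (43%–48%), so the compensating-factor test applies.
Reserves 9.7 ≥ 6 months; credit score 834 ≥ 700.
Both override conditions satisfied; DTI exception granted.

Approved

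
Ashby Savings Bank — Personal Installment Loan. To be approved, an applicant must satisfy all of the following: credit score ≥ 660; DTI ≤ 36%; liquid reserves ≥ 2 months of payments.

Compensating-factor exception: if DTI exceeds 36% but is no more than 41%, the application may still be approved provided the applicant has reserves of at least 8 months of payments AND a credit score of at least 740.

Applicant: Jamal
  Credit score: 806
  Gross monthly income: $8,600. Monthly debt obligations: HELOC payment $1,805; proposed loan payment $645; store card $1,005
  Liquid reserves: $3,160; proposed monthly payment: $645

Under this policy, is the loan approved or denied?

Credit score 806 ≥ 660 (meets base)
Total debts = (1,805 + 645 + 1,005) = 3,455. DTI: 3,455 ÷ 8,600 = 40.2%, over the 36% base limit.
Reserves: 3,160 ÷ 645 = 4.9 months (meets 2-month minimum)
40.2% falls in the override range (36%–41%), so the compensating-factor test applies.
Override check — reserves: 4.9 mo (short of 8); score: 806 (ok).
Compensating-factor requirement not fully met.

Denied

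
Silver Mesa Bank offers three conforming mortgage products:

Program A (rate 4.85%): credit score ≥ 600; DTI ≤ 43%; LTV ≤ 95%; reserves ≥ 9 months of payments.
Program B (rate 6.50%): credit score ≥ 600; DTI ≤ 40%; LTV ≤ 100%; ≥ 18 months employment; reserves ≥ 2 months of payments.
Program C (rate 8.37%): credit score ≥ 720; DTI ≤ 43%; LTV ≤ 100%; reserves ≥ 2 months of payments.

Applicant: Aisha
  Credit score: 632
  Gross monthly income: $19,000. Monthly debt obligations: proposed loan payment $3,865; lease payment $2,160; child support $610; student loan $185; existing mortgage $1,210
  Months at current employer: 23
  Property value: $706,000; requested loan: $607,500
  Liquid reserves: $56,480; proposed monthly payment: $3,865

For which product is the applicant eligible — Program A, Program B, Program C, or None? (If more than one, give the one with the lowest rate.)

Total debts = (3,865 + 2,160 + 610 + 185 + 1,210) = 8,030; DTI = 8,030/19,000 = 42.3%.
LTV = 607,500/706,000 = 86%.
Reserves = 56,480/3,865 = 14.6 months.
Program A: score 632 ≥ 600; DTI 42.3% ≤ 43%; LTV 86% ≤ 95%; reserves 14.6 ≥ 9 mo → qualifies.
Program B: score 632 ≥ 600; DTI 42.3% > 40%; LTV 86% ≤ 100%; employment 23 ≥ 18 mo; reserves 14.6 ≥ 2 mo → does not qualify.
Program C: score 632 < 720; DTI 42.3% ≤ 43%; LTV 86% ≤ 100%; reserves 14.6 ≥ 2 mo → does not qualify.

Program A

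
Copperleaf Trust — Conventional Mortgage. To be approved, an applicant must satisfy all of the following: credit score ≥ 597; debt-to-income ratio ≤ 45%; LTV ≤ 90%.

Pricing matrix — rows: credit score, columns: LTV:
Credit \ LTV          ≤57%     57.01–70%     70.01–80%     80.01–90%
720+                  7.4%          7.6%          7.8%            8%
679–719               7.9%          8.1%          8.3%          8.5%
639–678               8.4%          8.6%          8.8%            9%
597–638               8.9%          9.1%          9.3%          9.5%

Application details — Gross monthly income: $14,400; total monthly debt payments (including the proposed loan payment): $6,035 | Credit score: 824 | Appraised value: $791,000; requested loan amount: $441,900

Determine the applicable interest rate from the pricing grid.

7.4%

Credit score 824 ≥ 597; DTI = 6,035/14,400 = 41.9% ≤ 45%
LTV: 441,900 ÷ 791,000 = 55.9%, within 90% cap
Score 824 is in the 720+ band; LTV 55.9% is in the ≤57% band → 7.4%.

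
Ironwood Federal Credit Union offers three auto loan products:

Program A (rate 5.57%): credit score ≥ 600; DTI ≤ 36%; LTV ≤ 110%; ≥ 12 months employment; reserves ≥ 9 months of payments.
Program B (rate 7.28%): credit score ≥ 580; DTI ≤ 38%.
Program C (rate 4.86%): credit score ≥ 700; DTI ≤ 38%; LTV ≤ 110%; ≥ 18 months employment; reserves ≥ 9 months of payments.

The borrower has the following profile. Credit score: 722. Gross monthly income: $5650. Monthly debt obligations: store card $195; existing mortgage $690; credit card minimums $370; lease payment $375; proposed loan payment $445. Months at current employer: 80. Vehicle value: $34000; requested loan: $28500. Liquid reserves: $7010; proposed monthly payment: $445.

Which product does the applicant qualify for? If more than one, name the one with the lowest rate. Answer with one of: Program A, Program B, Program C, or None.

Program C

Total debts = (195 + 690 + 370 + 375 + 445) = 2,075; DTI = 2,075/5,650 = 36.7%.
LTV = 28,500/34,000 = 83.8%.
Reserves = 7,010/445 = 15.8 months.
Program A: score 722 ≥ 600; DTI 36.7% > 36%; LTV 83.8% ≤ 110%; employment 80 ≥ 12 mo; reserves 15.8 ≥ 9 mo → does not qualify.
Program B: score 722 ≥ 580; DTI 36.7% ≤ 38% → qualifies.
Program C: score 722 ≥ 700; DTI 36.7% ≤ 38%; LTV 83.8% ≤ 110%; employment 80 ≥ 18 mo; reserves 15.8 ≥ 9 mo → qualifies.
Qualifying: Program B, Program C. Lowest rate is 4.86% → Program C.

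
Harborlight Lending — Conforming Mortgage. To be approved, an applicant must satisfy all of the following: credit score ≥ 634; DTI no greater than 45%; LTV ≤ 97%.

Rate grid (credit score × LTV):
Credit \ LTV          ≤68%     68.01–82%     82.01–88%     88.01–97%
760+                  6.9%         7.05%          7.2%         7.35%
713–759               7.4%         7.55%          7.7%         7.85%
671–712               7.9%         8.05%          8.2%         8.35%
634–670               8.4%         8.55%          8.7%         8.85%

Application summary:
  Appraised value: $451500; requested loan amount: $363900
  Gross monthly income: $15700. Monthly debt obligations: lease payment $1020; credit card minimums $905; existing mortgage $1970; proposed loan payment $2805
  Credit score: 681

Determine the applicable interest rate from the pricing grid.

Credit score 681 ≥ 634; Total monthly debts = (1,020 + 905 + 1,970 + 2,805) = 6,700. DTI: 6,700 ÷ 15,700 = 42.7%, within the 45% cap
Loan-to-value = 363,900/451,500 = 80.6% — pass (97% max)
Credit 681 → row 671–712; LTV 80.6% → column 68.01–82%. Grid cell → 8.05%.

8.05%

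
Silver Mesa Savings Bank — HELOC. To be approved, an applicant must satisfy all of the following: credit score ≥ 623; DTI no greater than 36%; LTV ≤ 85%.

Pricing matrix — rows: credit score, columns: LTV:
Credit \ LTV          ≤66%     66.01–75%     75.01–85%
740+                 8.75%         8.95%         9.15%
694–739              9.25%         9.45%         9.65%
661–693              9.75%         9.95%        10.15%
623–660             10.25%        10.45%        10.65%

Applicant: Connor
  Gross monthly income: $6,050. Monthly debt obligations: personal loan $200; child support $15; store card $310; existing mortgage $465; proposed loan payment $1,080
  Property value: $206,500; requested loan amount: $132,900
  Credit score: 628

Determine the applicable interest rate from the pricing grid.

Credit score 628 ≥ 623; Total monthly debts = (200 + 15 + 310 + 465 + 1,080) = 2,070. DTI = 2,070/6,050 = 34.2% ≤ 36%
LTV: 132,900 ÷ 206,500 = 64.4%, within 85% cap
Score 628 is in the 623–660 band; LTV 64.4% is in the ≤66% band → 10.25%.

10.25%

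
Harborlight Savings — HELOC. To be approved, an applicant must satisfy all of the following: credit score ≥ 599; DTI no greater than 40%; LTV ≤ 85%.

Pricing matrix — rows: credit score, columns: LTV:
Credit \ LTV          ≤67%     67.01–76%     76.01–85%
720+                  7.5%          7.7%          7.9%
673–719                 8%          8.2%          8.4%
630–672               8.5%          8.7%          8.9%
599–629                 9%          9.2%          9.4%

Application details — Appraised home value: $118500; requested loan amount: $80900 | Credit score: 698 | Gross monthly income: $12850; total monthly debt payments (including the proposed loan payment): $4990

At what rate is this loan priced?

Credit score 698 ≥ 599; Debt-to-income = 4,990/12,850 = 38.8% — meets 40% limit
LTV = 80,900/118,500 = 68.3% ≤ 85%
Score 698 is in the 673–719 band; LTV 68.3% is in the 67.01–76% band → 8.2%.

8.2%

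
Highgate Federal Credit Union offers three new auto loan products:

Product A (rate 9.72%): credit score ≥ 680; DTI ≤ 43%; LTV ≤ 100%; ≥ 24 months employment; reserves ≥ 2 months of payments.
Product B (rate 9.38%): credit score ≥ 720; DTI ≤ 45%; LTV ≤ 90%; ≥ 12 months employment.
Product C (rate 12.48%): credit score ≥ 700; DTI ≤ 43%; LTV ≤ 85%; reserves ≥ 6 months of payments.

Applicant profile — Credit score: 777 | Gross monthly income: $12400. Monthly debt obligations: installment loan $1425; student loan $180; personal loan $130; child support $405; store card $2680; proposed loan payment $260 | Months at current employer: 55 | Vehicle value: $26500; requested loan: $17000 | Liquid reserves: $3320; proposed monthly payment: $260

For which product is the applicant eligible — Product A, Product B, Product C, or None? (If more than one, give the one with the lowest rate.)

Product B

Total debts = (1,425 + 180 + 130 + 405 + 2,680 + 260) = 5,080; DTI = 5,080/12,400 = 41%.
LTV = 17,000/26,500 = 64.2%.
Reserves = 3,320/260 = 12.8 months.
Product A: score 777 ≥ 680; DTI 41% ≤ 43%; LTV 64.2% ≤ 100%; employment 55 ≥ 24 mo; reserves 12.8 ≥ 2 mo → qualifies.
Product B: score 777 ≥ 720; DTI 41% ≤ 45%; LTV 64.2% ≤ 90%; employment 55 ≥ 12 mo → qualifies.
Product C: score 777 ≥ 700; DTI 41% ≤ 43%; LTV 64.2% ≤ 85%; reserves 12.8 ≥ 6 mo → qualifies.
Qualifying: Product A, Product B, Product C. Lowest rate is 9.38% → Product B.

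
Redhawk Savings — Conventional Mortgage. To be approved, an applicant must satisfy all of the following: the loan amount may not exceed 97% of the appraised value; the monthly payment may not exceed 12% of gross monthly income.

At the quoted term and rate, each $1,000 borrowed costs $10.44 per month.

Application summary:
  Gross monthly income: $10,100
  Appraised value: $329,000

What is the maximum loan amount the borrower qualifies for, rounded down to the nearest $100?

Payment cap: 12% × $10,100 = $1,212/month.
At $10.44 per $1,000, that supports 1,212/10.44 × 1,000 ≈ $116,091 → $116,000.
LTV cap: 97% × $329,000 = $319,130 → $319,100.
Binding constraint: payment-to-income.

$116,000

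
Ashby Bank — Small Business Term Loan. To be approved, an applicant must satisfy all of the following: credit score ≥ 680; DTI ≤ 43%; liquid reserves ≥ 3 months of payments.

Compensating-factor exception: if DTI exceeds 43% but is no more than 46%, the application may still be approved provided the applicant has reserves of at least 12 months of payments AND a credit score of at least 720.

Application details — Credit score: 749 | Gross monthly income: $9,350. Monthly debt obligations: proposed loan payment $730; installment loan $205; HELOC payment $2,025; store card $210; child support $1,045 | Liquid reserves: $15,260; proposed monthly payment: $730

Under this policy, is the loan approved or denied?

Approved

Credit score 749 ≥ 680 (meets base)
Total debts = (730 + 205 + 2,025 + 210 + 1,045) = 4,215. DTI: 4,215 ÷ 9,350 = 45.1%, over the 43% base limit.
Reserves: 15,260 ÷ 730 = 20.9 months (meets 3-month minimum)
45.1% falls in the override range (43%–46%), so the compensating-factor test applies.
Reserves 20.9 ≥ 12 months; credit score 749 ≥ 720.
Both override conditions satisfied; DTI exception granted.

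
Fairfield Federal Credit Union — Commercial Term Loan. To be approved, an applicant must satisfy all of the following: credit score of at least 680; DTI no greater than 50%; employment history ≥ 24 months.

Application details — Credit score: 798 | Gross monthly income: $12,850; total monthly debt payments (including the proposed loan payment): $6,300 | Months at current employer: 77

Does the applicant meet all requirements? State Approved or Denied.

Approved

Credit score 798 ≥ 680 (meets)
DTI: 6,300 ÷ 12,850 = 49%, within the 50% cap
Employment 77 ≥ 24 months
All criteria satisfied.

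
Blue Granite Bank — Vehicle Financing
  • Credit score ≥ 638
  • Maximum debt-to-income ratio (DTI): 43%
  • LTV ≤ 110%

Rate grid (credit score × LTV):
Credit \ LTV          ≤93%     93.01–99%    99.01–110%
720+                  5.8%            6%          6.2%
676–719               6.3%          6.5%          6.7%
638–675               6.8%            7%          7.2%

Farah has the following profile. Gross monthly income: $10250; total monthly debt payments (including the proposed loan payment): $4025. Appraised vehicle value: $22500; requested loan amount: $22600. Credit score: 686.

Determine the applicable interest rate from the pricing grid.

6.7%

Credit score 686 ≥ 638; DTI: 4,025 ÷ 10,250 = 39.3%, within the 43% cap
Loan-to-value = 22,600/22,500 = 100.4% — pass (110% max)
Credit 686 → row 676–719; LTV 100.4% → column 99.01–110%. Grid cell → 6.7%.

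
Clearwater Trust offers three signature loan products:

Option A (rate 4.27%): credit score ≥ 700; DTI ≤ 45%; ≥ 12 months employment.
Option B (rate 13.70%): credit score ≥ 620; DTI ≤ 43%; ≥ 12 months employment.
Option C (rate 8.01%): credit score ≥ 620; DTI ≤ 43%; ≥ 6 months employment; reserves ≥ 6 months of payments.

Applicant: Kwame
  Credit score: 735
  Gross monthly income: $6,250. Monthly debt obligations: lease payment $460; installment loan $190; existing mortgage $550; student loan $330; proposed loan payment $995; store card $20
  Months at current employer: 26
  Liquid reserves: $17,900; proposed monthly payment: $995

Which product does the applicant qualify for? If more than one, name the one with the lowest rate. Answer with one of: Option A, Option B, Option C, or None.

Option A

Total debts = (460 + 190 + 550 + 330 + 995 + 20) = 2,545; DTI = 2,545/6,250 = 40.7%.
Reserves = 17,900/995 = 18.0 months.
Option A: score 735 ≥ 700; DTI 40.7% ≤ 45%; employment 26 ≥ 12 mo → qualifies.
Option B: score 735 ≥ 620; DTI 40.7% ≤ 43%; employment 26 ≥ 12 mo → qualifies.
Option C: score 735 ≥ 620; DTI 40.7% ≤ 43%; employment 26 ≥ 6 mo; reserves 18.0 ≥ 6 mo → qualifies.
Qualifying: Option A, Option B, Option C. Lowest rate is 4.27% → Option A.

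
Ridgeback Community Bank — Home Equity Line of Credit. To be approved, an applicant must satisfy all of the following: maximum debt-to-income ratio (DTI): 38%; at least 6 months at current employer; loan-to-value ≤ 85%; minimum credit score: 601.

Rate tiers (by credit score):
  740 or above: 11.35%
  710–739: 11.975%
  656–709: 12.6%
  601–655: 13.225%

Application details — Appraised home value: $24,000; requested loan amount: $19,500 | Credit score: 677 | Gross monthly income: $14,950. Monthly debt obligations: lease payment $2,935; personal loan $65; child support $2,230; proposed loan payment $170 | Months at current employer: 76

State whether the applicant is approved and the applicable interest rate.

Approved at 12.6%

Credit score 677 ≥ 601 (meets minimum)
Employment 76 ≥ 6 months
Total monthly debts = (2,935 + 65 + 2,230 + 170) = 5,400. DTI: 5,400 ÷ 14,950 = 36.1%, within the 38% cap
LTV = 19,500/24,000 = 81.2% ≤ 85%
All requirements met. Score 677 falls in the 656–709 tier → 12.6%.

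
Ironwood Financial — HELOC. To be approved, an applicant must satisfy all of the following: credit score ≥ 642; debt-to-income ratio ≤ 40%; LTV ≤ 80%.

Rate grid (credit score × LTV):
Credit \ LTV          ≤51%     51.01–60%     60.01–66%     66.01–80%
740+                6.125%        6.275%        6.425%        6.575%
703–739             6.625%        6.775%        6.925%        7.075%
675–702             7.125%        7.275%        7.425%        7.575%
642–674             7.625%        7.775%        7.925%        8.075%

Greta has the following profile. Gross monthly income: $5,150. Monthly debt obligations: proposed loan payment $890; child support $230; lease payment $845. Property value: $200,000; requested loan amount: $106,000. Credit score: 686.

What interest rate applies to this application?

Credit score 686 ≥ 642; Total monthly debts = (890 + 230 + 845) = 1,965. DTI: 1,965 ÷ 5,150 = 38.2%, within the 40% cap
LTV = 106,000/200,000 = 53% ≤ 80%
Score 686 is in the 675–702 band; LTV 53% is in the 51.01–60% band → 7.275%.

7.275%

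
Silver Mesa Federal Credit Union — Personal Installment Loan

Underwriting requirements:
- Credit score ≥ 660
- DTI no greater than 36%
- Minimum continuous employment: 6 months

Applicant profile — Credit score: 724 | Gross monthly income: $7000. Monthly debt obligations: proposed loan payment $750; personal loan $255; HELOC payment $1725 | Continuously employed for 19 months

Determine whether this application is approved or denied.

Credit score 724 ≥ 660 (meets)
Total monthly debts = (750 + 255 + 1,725) = 2,730. DTI: 2,730 ÷ 7,000 = 39%, exceeds the 36% cap
Employment 19 ≥ 6 months
Fails on DTI.

Denied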